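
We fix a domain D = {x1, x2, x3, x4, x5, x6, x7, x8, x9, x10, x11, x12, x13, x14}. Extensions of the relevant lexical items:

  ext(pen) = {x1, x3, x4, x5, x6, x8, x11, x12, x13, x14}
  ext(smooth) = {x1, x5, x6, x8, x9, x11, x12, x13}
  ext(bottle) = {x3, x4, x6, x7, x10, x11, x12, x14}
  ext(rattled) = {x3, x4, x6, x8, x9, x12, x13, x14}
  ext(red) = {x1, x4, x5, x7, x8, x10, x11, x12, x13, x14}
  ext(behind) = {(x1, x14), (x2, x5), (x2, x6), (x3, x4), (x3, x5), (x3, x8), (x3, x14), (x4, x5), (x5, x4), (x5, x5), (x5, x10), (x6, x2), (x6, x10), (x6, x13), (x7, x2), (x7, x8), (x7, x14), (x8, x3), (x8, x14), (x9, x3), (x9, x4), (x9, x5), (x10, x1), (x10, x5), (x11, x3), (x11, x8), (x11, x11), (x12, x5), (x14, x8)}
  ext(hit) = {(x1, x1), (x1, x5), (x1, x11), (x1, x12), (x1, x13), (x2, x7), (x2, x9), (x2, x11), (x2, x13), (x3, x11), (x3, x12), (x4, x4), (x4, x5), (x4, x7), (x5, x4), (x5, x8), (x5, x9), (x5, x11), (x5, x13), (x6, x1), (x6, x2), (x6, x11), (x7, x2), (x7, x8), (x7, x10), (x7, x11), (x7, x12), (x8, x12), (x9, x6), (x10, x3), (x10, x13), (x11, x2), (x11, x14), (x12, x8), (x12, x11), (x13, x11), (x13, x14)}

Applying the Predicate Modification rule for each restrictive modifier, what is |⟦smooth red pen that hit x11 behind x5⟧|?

2

⟦that hit x11⟧ = {x : ⟨x, x11⟩ ∈ ⟦hit⟧} = {x1, x2, x3, x5, x6, x7, x12, x13}
⟦behind x5⟧ = {x : ⟨x, x5⟩ ∈ ⟦behind⟧} = {x2, x3, x4, x5, x9, x10, x12}
⟦pen⟧ = {x1, x3, x4, x5, x6, x8, x11, x12, x13, x14}
… ∩ ⟦that hit x11⟧ = {x1, x3, x4, x5, x6, x8, x11, x12, x13, x14} ∩ {x1, x2, x3, x5, x6, x7, x12, x13} = {x1, x3, x5, x6, x12, x13}
… ∩ ⟦behind x5⟧ = {x1, x3, x5, x6, x12, x13} ∩ {x2, x3, x4, x5, x9, x10, x12} = {x3, x5, x12}
… ∩ ⟦smooth⟧ = {x3, x5, x12} ∩ {x1, x5, x6, x8, x9, x11, x12, x13} = {x5, x12}
… ∩ ⟦red⟧ = {x5, x12} ∩ {x1, x4, x5, x7, x8, x10, x11, x12, x13, x14} = {x5, x12}
⟦smooth red pen that hit x11 behind x5⟧ = {x5, x12}, so the cardinality is 2.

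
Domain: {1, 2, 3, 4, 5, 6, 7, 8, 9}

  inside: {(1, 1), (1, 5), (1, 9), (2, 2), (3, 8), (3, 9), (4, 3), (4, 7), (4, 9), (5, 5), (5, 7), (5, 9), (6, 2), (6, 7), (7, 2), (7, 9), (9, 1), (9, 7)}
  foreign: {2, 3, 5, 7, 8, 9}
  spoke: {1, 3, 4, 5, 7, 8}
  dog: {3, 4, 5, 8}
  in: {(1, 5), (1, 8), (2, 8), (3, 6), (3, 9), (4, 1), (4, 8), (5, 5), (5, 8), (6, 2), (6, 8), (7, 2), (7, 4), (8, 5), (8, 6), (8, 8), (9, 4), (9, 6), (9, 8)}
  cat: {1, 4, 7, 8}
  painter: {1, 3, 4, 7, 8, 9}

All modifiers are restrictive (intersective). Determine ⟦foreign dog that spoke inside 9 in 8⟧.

{5}

⟦that spoke⟧ = ⟦spoke⟧ = {1, 3, 4, 5, 7, 8}
⟦inside 9⟧ = {x : ⟨x, 9⟩ ∈ ⟦inside⟧} = {1, 3, 4, 5, 7}
⟦in 8⟧ = {x : ⟨x, 8⟩ ∈ ⟦in⟧} = {1, 2, 4, 5, 6, 8, 9}
⟦dog⟧ = {3, 4, 5, 8}
… ∩ ⟦that spoke⟧ = {3, 4, 5, 8} ∩ {1, 3, 4, 5, 7, 8} = {3, 4, 5, 8}
… ∩ ⟦inside 9⟧ = {3, 4, 5, 8} ∩ {1, 3, 4, 5, 7} = {3, 4, 5}
… ∩ ⟦in 8⟧ = {3, 4, 5} ∩ {1, 2, 4, 5, 6, 8, 9} = {4, 5}
… ∩ ⟦foreign⟧ = {4, 5} ∩ {2, 3, 5, 7, 8, 9} = {5}
So ⟦foreign dog that spoke inside 9 in 8⟧ = {5}.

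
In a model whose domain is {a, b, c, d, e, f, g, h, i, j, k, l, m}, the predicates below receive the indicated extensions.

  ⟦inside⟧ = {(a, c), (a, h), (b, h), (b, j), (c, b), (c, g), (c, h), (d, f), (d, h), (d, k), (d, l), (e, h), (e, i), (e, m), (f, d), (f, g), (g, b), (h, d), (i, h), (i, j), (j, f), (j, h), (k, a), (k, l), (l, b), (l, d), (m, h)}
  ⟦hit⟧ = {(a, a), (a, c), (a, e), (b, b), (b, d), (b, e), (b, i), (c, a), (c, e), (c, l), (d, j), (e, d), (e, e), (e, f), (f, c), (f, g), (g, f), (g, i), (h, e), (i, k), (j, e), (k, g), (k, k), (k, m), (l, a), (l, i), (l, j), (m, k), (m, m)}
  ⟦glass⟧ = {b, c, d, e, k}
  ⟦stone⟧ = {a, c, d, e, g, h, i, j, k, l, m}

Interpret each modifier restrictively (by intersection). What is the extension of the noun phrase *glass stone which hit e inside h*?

⟦which hit e⟧ = {x : ⟨x, e⟩ ∈ ⟦hit⟧} = {a, b, c, e, h, j}
⟦inside h⟧ = {x : ⟨x, h⟩ ∈ ⟦inside⟧} = {a, b, c, d, e, i, j, m}
⟦stone⟧ = {a, c, d, e, g, h, i, j, k, l, m}
… ∩ ⟦which hit e⟧ = {a, c, d, e, g, h, i, j, k, l, m} ∩ {a, b, c, e, h, j} = {a, c, e, h, j}
… ∩ ⟦inside h⟧ = {a, c, e, h, j} ∩ {a, b, c, d, e, i, j, m} = {a, c, e, j}
… ∩ ⟦glass⟧ = {a, c, e, j} ∩ {b, c, d, e, k} = {c, e}
So ⟦glass stone which hit e inside h⟧ = {c, e}.

{c, e}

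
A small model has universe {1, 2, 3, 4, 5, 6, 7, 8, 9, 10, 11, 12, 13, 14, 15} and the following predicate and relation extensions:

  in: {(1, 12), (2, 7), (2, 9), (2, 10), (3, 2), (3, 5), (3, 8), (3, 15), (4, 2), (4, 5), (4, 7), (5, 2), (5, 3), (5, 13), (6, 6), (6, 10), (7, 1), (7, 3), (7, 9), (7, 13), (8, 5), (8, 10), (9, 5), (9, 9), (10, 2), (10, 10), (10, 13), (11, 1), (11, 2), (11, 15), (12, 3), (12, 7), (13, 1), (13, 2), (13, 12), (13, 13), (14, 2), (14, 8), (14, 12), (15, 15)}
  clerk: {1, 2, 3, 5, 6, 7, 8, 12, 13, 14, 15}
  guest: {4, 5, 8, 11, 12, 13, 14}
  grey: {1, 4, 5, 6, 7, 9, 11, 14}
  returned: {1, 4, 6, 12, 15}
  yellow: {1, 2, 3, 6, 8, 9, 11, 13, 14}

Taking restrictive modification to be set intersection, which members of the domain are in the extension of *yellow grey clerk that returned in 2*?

{}

⟦that returned⟧ = ⟦returned⟧ = {1, 4, 6, 12, 15}
⟦in 2⟧ = {x : ⟨x, 2⟩ ∈ ⟦in⟧} = {3, 4, 5, 10, 11, 13, 14}
⟦clerk⟧ = {1, 2, 3, 5, 6, 7, 8, 12, 13, 14, 15}
… ∩ ⟦that returned⟧ = {1, 2, 3, 5, 6, 7, 8, 12, 13, 14, 15} ∩ {1, 4, 6, 12, 15} = {1, 6, 12, 15}
… ∩ ⟦in 2⟧ = {1, 6, 12, 15} ∩ {3, 4, 5, 10, 11, 13, 14} = ∅
… ∩ ⟦yellow⟧ = ∅ ∩ {1, 2, 3, 6, 8, 9, 11, 13, 14} = ∅
… ∩ ⟦grey⟧ = ∅ ∩ {1, 4, 5, 6, 7, 9, 11, 14} = ∅
So ⟦yellow grey clerk that returned in 2⟧ = {}.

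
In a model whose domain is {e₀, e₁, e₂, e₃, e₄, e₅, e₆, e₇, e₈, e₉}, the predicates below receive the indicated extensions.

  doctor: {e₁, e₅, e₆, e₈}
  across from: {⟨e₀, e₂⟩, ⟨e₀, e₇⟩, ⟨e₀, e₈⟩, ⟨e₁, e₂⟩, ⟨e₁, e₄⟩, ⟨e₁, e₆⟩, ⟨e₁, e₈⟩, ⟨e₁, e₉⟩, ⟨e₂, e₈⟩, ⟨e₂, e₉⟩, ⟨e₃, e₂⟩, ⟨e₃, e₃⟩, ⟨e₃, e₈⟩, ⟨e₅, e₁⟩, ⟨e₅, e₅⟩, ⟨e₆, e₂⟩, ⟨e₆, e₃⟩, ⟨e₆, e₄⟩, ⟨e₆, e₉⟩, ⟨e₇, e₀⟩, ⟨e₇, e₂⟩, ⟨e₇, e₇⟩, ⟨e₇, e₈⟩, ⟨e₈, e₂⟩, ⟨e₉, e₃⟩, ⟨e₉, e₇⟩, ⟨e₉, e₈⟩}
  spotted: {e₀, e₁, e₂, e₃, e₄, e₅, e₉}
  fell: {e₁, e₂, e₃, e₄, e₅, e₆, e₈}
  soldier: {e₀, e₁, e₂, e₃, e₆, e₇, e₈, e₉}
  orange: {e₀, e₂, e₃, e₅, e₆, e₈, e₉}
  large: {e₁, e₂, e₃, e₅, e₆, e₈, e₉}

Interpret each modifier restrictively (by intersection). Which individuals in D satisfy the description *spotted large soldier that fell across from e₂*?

⟦that fell⟧ = ⟦fell⟧ = {e₁, e₂, e₃, e₄, e₅, e₆, e₈}
⟦across from e₂⟧ = {x : ⟨x, e₂⟩ ∈ ⟦across from⟧} = {e₀, e₁, e₃, e₆, e₇, e₈}
⟦soldier⟧ = {e₀, e₁, e₂, e₃, e₆, e₇, e₈, e₉}
… ∩ ⟦that fell⟧ = {e₀, e₁, e₂, e₃, e₆, e₇, e₈, e₉} ∩ {e₁, e₂, e₃, e₄, e₅, e₆, e₈} = {e₁, e₂, e₃, e₆, e₈}
… ∩ ⟦across from e₂⟧ = {e₁, e₂, e₃, e₆, e₈} ∩ {e₀, e₁, e₃, e₆, e₇, e₈} = {e₁, e₃, e₆, e₈}
… ∩ ⟦spotted⟧ = {e₁, e₃, e₆, e₈} ∩ {e₀, e₁, e₂, e₃, e₄, e₅, e₉} = {e₁, e₃}
… ∩ ⟦large⟧ = {e₁, e₃} ∩ {e₁, e₂, e₃, e₅, e₆, e₈, e₉} = {e₁, e₃}
So ⟦spotted large soldier that fell across from e₂⟧ = {e₁, e₃}.

{e₁, e₃}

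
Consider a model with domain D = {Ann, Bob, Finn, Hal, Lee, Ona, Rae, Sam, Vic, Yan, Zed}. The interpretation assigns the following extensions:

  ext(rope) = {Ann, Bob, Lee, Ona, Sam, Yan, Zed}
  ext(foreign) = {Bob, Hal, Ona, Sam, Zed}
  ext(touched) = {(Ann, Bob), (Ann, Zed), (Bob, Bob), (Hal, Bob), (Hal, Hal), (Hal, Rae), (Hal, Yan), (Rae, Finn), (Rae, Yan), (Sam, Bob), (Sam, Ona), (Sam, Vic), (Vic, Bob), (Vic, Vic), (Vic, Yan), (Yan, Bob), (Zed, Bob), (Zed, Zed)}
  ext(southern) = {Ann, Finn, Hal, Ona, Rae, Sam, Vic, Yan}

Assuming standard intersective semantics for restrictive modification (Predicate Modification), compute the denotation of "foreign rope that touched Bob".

{Bob, Sam, Zed}

⟦that touched Bob⟧ = {x : ⟨x, Bob⟩ ∈ ⟦touched⟧} = {Ann, Bob, Hal, Sam, Vic, Yan, Zed}
⟦rope⟧ = {Ann, Bob, Lee, Ona, Sam, Yan, Zed}
… ∩ ⟦that touched Bob⟧ = {Ann, Bob, Lee, Ona, Sam, Yan, Zed} ∩ {Ann, Bob, Hal, Sam, Vic, Yan, Zed} = {Ann, Bob, Sam, Yan, Zed}
… ∩ ⟦foreign⟧ = {Ann, Bob, Sam, Yan, Zed} ∩ {Bob, Hal, Ona, Sam, Zed} = {Bob, Sam, Zed}
So ⟦foreign rope that touched Bob⟧ = {Bob, Sam, Zed}.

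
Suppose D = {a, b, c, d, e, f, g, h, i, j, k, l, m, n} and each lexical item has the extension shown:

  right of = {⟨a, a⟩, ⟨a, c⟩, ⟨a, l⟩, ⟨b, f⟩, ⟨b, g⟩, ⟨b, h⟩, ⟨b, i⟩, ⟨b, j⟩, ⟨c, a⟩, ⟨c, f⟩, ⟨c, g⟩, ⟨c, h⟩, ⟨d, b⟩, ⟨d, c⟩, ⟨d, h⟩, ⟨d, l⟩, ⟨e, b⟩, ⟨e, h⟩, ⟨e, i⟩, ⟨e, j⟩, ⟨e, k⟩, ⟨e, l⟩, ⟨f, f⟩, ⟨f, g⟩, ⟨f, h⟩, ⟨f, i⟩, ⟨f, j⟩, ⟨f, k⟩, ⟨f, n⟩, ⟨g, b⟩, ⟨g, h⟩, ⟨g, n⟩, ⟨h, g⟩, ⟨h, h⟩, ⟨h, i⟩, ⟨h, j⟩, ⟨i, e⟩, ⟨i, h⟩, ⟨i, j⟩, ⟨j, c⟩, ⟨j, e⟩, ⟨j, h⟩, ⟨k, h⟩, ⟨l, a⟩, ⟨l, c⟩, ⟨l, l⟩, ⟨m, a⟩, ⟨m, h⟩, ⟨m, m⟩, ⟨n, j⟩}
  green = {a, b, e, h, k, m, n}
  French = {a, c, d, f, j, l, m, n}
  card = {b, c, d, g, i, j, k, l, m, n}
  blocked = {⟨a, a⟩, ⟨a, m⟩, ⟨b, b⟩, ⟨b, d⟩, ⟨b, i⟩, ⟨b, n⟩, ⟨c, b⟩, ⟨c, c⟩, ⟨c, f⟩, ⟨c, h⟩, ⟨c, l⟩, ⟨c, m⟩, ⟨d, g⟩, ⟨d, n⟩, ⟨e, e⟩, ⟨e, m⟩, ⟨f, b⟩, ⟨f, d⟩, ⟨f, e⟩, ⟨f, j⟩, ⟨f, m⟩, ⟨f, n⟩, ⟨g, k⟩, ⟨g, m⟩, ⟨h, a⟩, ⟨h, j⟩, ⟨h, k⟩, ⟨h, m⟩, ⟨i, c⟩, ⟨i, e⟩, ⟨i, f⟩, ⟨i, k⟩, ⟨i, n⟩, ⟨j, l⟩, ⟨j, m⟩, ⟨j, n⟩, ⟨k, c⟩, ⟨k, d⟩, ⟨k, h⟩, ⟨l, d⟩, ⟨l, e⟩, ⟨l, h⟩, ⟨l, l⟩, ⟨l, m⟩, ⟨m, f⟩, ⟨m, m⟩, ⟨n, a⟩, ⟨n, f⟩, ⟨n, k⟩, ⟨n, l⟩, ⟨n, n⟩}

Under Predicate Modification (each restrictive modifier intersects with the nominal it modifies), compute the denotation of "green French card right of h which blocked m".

{m}

⟦right of h⟧ = {x : ⟨x, h⟩ ∈ ⟦right of⟧} = {b, c, d, e, f, g, h, i, j, k, m}
⟦which blocked m⟧ = {x : ⟨x, m⟩ ∈ ⟦blocked⟧} = {a, c, e, f, g, h, j, l, m}
⟦card⟧ = {b, c, d, g, i, j, k, l, m, n}
… ∩ ⟦right of h⟧ = {b, c, d, g, i, j, k, l, m, n} ∩ {b, c, d, e, f, g, h, i, j, k, m} = {b, c, d, g, i, j, k, m}
… ∩ ⟦which blocked m⟧ = {b, c, d, g, i, j, k, m} ∩ {a, c, e, f, g, h, j, l, m} = {c, g, j, m}
… ∩ ⟦green⟧ = {c, g, j, m} ∩ {a, b, e, h, k, m, n} = {m}
… ∩ ⟦French⟧ = {m} ∩ {a, c, d, f, j, l, m, n} = {m}
So ⟦green French card right of h which blocked m⟧ = {m}.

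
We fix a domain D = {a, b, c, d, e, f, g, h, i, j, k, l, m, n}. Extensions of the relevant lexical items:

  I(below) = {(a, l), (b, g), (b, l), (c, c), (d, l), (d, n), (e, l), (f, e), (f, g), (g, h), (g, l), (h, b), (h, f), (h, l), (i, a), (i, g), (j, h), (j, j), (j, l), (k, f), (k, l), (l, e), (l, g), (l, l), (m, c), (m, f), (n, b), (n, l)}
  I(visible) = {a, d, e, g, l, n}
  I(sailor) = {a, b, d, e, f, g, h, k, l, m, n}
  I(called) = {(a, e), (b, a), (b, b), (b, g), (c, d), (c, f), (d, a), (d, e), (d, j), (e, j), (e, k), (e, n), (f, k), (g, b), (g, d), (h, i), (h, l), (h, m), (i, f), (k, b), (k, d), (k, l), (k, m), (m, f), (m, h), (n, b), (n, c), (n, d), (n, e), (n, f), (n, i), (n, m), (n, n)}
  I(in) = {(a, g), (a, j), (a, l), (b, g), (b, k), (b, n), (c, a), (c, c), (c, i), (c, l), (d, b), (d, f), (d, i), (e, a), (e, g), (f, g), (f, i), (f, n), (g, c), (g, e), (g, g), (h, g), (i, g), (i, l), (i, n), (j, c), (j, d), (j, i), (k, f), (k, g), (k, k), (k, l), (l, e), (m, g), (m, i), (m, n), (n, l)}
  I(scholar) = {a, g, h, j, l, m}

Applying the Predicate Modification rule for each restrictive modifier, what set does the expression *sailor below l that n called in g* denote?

{b, e}

⟦below l⟧ = {x : ⟨x, l⟩ ∈ ⟦below⟧} = {a, b, d, e, g, h, j, k, l, n}
⟦that n called⟧ = {x : ⟨n, x⟩ ∈ ⟦called⟧} = {b, c, d, e, f, i, m, n}
⟦in g⟧ = {x : ⟨x, g⟩ ∈ ⟦in⟧} = {a, b, e, f, g, h, i, k, m}
⟦sailor⟧ = {a, b, d, e, f, g, h, k, l, m, n}
… ∩ ⟦below l⟧ = {a, b, d, e, f, g, h, k, l, m, n} ∩ {a, b, d, e, g, h, j, k, l, n} = {a, b, d, e, g, h, k, l, n}
… ∩ ⟦that n called⟧ = {a, b, d, e, g, h, k, l, n} ∩ {b, c, d, e, f, i, m, n} = {b, d, e, n}
… ∩ ⟦in g⟧ = {b, d, e, n} ∩ {a, b, e, f, g, h, i, k, m} = {b, e}
So ⟦sailor below l that n called in g⟧ = {b, e}.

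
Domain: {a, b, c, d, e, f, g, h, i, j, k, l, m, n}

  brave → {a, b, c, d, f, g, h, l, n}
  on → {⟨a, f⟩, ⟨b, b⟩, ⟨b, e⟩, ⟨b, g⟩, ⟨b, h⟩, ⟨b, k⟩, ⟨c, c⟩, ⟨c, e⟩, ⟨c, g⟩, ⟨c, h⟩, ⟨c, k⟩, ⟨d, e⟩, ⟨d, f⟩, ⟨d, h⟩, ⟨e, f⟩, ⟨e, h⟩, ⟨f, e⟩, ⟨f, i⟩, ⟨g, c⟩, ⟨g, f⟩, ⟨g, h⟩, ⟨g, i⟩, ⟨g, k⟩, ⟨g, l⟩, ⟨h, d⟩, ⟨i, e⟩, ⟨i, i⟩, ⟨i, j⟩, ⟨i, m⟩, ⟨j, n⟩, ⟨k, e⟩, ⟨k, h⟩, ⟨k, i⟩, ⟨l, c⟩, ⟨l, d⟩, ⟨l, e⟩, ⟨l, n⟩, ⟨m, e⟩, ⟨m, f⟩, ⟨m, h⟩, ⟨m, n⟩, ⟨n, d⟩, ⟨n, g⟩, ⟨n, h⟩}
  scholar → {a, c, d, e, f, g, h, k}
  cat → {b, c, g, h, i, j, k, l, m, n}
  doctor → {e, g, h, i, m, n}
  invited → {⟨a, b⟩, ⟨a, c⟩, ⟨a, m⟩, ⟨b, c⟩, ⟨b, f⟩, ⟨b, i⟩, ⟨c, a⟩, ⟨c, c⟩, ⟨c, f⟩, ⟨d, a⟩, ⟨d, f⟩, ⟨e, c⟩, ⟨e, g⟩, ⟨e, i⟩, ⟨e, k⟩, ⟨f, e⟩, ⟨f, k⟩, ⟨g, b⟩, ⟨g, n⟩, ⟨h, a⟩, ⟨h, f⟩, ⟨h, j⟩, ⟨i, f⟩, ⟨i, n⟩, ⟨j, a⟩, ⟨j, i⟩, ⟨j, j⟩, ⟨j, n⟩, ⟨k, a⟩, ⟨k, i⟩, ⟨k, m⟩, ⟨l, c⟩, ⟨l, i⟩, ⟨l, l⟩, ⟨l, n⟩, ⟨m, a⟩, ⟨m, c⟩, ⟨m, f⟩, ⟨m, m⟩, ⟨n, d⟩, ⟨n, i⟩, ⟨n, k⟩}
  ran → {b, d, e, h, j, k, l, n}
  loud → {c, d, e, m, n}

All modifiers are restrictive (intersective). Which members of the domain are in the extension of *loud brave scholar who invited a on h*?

{c, d}

⟦who invited a⟧ = {x : ⟨x, a⟩ ∈ ⟦invited⟧} = {c, d, h, j, k, m}
⟦on h⟧ = {x : ⟨x, h⟩ ∈ ⟦on⟧} = {b, c, d, e, g, k, m, n}
⟦scholar⟧ = {a, c, d, e, f, g, h, k}
… ∩ ⟦who invited a⟧ = {a, c, d, e, f, g, h, k} ∩ {c, d, h, j, k, m} = {c, d, h, k}
… ∩ ⟦on h⟧ = {c, d, h, k} ∩ {b, c, d, e, g, k, m, n} = {c, d, k}
… ∩ ⟦loud⟧ = {c, d, k} ∩ {c, d, e, m, n} = {c, d}
… ∩ ⟦brave⟧ = {c, d} ∩ {a, b, c, d, f, g, h, l, n} = {c, d}
So ⟦loud brave scholar who invited a on h⟧ = {c, d}.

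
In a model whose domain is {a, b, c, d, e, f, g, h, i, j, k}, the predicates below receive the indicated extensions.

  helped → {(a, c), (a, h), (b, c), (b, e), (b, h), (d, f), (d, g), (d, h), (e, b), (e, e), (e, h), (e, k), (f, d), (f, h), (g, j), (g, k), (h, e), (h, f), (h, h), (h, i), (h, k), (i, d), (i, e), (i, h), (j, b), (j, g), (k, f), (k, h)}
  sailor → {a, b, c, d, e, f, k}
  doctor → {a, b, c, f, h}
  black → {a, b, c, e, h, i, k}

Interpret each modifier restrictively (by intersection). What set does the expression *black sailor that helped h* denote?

⟦that helped h⟧ = {x : ⟨x, h⟩ ∈ ⟦helped⟧} = {a, b, d, e, f, h, i, k}
⟦sailor⟧ = {a, b, c, d, e, f, k}
… ∩ ⟦that helped h⟧ = {a, b, c, d, e, f, k} ∩ {a, b, d, e, f, h, i, k} = {a, b, d, e, f, k}
… ∩ ⟦black⟧ = {a, b, d, e, f, k} ∩ {a, b, c, e, h, i, k} = {a, b, e, k}
So ⟦black sailor that helped h⟧ = {a, b, e, k}.

{a, b, e, k}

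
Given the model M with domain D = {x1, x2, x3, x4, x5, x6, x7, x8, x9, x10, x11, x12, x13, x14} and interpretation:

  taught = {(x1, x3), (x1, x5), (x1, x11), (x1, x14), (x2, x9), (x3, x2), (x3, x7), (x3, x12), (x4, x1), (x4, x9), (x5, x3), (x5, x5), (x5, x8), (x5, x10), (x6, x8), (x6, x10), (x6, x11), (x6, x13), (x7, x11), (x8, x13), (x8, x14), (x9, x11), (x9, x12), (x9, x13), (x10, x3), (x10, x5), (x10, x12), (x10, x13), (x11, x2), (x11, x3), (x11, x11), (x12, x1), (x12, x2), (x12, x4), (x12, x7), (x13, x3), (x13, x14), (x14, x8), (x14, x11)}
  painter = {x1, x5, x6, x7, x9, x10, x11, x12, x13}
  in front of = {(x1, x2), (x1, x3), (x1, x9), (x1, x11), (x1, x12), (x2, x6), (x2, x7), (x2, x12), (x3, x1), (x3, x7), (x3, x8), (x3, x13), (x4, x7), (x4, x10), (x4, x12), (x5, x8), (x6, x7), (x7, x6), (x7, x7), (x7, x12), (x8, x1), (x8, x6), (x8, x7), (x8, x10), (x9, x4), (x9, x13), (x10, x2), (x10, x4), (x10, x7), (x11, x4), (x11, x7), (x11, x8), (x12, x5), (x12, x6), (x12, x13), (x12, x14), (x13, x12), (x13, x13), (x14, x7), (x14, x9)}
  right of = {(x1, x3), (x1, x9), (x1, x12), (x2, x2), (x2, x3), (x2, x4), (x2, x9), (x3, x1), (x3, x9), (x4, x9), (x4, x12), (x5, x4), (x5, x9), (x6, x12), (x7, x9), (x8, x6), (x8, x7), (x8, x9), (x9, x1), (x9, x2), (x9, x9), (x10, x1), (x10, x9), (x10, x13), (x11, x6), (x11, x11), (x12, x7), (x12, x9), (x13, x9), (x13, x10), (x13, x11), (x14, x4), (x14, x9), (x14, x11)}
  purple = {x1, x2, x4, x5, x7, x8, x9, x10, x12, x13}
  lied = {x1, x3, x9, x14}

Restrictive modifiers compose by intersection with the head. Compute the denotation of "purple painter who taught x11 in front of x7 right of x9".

{x7}

⟦who taught x11⟧ = {x : ⟨x, x11⟩ ∈ ⟦taught⟧} = {x1, x6, x7, x9, x11, x14}
⟦in front of x7⟧ = {x : ⟨x, x7⟩ ∈ ⟦in front of⟧} = {x2, x3, x4, x6, x7, x8, x10, x11, x14}
⟦right of x9⟧ = {x : ⟨x, x9⟩ ∈ ⟦right of⟧} = {x1, x2, x3, x4, x5, x7, x8, x9, x10, x12, x13, x14}
⟦painter⟧ = {x1, x5, x6, x7, x9, x10, x11, x12, x13}
… ∩ ⟦who taught x11⟧ = {x1, x5, x6, x7, x9, x10, x11, x12, x13} ∩ {x1, x6, x7, x9, x11, x14} = {x1, x6, x7, x9, x11}
… ∩ ⟦in front of x7⟧ = {x1, x6, x7, x9, x11} ∩ {x2, x3, x4, x6, x7, x8, x10, x11, x14} = {x6, x7, x11}
… ∩ ⟦right of x9⟧ = {x6, x7, x11} ∩ {x1, x2, x3, x4, x5, x7, x8, x9, x10, x12, x13, x14} = {x7}
… ∩ ⟦purple⟧ = {x7} ∩ {x1, x2, x4, x5, x7, x8, x9, x10, x12, x13} = {x7}
So ⟦purple painter who taught x11 in front of x7 right of x9⟧ = {x7}.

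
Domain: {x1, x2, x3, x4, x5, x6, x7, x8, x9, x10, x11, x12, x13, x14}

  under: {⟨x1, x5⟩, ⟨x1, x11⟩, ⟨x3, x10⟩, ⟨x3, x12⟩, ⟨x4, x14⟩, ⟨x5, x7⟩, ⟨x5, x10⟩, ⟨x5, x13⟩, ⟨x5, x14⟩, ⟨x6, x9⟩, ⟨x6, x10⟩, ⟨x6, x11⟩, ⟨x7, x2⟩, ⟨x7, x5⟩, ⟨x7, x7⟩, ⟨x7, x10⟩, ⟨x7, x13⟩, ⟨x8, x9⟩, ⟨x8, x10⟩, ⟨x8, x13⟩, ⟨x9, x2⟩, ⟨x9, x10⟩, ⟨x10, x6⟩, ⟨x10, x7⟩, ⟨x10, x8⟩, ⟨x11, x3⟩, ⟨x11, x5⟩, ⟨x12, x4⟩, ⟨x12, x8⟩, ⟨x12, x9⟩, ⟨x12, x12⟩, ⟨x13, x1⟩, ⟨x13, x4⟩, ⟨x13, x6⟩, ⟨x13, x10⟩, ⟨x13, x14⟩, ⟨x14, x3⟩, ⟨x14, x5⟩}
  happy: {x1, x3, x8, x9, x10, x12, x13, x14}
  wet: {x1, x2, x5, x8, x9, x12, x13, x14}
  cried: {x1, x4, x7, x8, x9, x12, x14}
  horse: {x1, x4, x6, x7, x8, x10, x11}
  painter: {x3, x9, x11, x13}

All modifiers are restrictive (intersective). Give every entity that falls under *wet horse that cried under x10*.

⟦that cried⟧ = ⟦cried⟧ = {x1, x4, x7, x8, x9, x12, x14}
⟦under x10⟧ = {x : ⟨x, x10⟩ ∈ ⟦under⟧} = {x3, x5, x6, x7, x8, x9, x13}
⟦horse⟧ = {x1, x4, x6, x7, x8, x10, x11}
… ∩ ⟦that cried⟧ = {x1, x4, x6, x7, x8, x10, x11} ∩ {x1, x4, x7, x8, x9, x12, x14} = {x1, x4, x7, x8}
… ∩ ⟦under x10⟧ = {x1, x4, x7, x8} ∩ {x3, x5, x6, x7, x8, x9, x13} = {x7, x8}
… ∩ ⟦wet⟧ = {x7, x8} ∩ {x1, x2, x5, x8, x9, x12, x13, x14} = {x8}
So ⟦wet horse that cried under x10⟧ = {x8}.

{x8}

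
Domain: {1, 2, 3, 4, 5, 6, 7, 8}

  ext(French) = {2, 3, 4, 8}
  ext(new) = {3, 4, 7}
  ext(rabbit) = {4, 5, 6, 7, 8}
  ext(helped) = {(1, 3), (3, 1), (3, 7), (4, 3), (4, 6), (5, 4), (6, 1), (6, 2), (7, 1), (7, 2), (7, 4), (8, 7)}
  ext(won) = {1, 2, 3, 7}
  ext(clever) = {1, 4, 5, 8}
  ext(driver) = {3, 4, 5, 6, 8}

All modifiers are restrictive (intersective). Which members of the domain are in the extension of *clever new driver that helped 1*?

⟦that helped 1⟧ = {x : ⟨x, 1⟩ ∈ ⟦helped⟧} = {3, 6, 7}
⟦driver⟧ = {3, 4, 5, 6, 8}
… ∩ ⟦that helped 1⟧ = {3, 4, 5, 6, 8} ∩ {3, 6, 7} = {3, 6}
… ∩ ⟦clever⟧ = {3, 6} ∩ {1, 4, 5, 8} = ∅
… ∩ ⟦new⟧ = ∅ ∩ {3, 4, 7} = ∅
So ⟦clever new driver that helped 1⟧ = { }.

{ }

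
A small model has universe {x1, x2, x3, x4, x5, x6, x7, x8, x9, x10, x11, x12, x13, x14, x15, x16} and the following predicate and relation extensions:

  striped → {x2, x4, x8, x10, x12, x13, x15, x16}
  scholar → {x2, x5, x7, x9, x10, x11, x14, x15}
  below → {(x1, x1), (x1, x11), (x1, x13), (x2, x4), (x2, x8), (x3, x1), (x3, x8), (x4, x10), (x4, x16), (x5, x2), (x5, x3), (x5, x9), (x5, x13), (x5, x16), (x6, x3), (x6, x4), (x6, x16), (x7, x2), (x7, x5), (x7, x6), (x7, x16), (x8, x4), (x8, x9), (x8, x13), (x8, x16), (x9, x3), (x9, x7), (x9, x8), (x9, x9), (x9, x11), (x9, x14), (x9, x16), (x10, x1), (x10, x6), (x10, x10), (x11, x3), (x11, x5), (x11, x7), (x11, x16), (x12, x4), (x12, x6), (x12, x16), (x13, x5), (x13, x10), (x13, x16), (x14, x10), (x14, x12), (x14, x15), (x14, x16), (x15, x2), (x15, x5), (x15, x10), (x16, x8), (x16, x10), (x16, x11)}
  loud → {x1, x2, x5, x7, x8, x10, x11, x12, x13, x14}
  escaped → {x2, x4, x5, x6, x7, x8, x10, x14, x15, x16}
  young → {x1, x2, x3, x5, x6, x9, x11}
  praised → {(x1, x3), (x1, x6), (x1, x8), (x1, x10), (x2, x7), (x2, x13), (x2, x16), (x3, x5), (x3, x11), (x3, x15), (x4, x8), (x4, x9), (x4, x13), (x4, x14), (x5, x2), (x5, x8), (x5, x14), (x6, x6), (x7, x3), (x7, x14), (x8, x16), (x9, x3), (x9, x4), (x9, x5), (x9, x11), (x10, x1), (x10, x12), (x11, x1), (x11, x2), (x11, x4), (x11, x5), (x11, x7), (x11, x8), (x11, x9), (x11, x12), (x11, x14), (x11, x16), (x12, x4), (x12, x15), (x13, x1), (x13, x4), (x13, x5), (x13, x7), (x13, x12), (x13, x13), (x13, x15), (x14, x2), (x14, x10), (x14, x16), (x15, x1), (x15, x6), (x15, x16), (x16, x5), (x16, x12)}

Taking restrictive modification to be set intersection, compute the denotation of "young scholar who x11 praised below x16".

⟦who x11 praised⟧ = {x : ⟨x11, x⟩ ∈ ⟦praised⟧} = {x1, x2, x4, x5, x7, x8, x9, x12, x14, x16}
⟦below x16⟧ = {x : ⟨x, x16⟩ ∈ ⟦below⟧} = {x4, x5, x6, x7, x8, x9, x11, x12, x13, x14}
⟦scholar⟧ = {x2, x5, x7, x9, x10, x11, x14, x15}
… ∩ ⟦who x11 praised⟧ = {x2, x5, x7, x9, x10, x11, x14, x15} ∩ {x1, x2, x4, x5, x7, x8, x9, x12, x14, x16} = {x2, x5, x7, x9, x14}
… ∩ ⟦below x16⟧ = {x2, x5, x7, x9, x14} ∩ {x4, x5, x6, x7, x8, x9, x11, x12, x13, x14} = {x5, x7, x9, x14}
… ∩ ⟦young⟧ = {x5, x7, x9, x14} ∩ {x1, x2, x3, x5, x6, x9, x11} = {x5, x9}
So ⟦young scholar who x11 praised below x16⟧ = {x5, x9}.

{x5, x9}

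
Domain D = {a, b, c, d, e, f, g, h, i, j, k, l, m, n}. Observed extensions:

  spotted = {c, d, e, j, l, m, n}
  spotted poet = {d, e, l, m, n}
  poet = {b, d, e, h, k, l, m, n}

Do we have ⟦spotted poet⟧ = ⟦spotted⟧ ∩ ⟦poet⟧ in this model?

⟦spotted⟧ ∩ ⟦poet⟧ = {c, d, e, j, l, m, n} ∩ {b, d, e, h, k, l, m, n} = {d, e, l, m, n}
Observed ⟦spotted poet⟧ = {d, e, l, m, n}.
These coincide, so the modifier is intersective here.

yes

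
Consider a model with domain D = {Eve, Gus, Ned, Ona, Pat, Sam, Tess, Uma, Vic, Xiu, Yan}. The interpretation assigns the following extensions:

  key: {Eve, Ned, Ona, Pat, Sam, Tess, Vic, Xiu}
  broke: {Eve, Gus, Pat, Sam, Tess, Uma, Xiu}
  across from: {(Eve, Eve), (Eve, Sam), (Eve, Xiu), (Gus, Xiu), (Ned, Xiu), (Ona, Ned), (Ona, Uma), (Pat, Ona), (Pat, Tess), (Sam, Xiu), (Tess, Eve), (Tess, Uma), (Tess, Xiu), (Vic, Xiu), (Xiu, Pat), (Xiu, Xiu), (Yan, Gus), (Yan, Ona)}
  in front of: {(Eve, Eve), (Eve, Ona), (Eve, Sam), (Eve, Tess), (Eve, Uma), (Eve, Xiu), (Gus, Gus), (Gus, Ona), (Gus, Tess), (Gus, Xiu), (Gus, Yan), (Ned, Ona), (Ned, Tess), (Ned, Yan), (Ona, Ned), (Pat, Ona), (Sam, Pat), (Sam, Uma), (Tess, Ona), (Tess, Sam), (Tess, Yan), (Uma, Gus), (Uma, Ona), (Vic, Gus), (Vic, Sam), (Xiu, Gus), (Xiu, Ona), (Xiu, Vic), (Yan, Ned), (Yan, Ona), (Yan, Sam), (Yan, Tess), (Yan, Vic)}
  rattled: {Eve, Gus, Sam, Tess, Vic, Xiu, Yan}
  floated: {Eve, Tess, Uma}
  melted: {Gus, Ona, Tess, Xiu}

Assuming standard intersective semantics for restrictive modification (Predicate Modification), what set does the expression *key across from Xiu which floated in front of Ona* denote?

⟦across from Xiu⟧ = {x : ⟨x, Xiu⟩ ∈ ⟦across from⟧} = {Eve, Gus, Ned, Sam, Tess, Vic, Xiu}
⟦which floated⟧ = ⟦floated⟧ = {Eve, Tess, Uma}
⟦in front of Ona⟧ = {x : ⟨x, Ona⟩ ∈ ⟦in front of⟧} = {Eve, Gus, Ned, Pat, Tess, Uma, Xiu, Yan}
⟦key⟧ = {Eve, Ned, Ona, Pat, Sam, Tess, Vic, Xiu}
… ∩ ⟦across from Xiu⟧ = {Eve, Ned, Ona, Pat, Sam, Tess, Vic, Xiu} ∩ {Eve, Gus, Ned, Sam, Tess, Vic, Xiu} = {Eve, Ned, Sam, Tess, Vic, Xiu}
… ∩ ⟦which floated⟧ = {Eve, Ned, Sam, Tess, Vic, Xiu} ∩ {Eve, Tess, Uma} = {Eve, Tess}
… ∩ ⟦in front of Ona⟧ = {Eve, Tess} ∩ {Eve, Gus, Ned, Pat, Tess, Uma, Xiu, Yan} = {Eve, Tess}
So ⟦key across from Xiu which floated in front of Ona⟧ = {Eve, Tess}.

{Eve, Tess}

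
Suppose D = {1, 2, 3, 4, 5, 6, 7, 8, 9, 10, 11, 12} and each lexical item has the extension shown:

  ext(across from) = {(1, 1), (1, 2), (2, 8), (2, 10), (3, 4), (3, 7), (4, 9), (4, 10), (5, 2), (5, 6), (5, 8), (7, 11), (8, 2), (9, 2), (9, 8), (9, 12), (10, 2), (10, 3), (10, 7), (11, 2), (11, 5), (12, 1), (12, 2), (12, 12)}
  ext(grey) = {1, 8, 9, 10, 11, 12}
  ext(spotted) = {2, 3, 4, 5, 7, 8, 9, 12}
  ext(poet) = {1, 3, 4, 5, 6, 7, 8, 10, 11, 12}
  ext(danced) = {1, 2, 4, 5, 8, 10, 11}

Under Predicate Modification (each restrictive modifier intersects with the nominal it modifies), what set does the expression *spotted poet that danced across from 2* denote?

{5, 8}

⟦that danced⟧ = ⟦danced⟧ = {1, 2, 4, 5, 8, 10, 11}
⟦across from 2⟧ = {x : ⟨x, 2⟩ ∈ ⟦across from⟧} = {1, 5, 8, 9, 10, 11, 12}
⟦poet⟧ = {1, 3, 4, 5, 6, 7, 8, 10, 11, 12}
… ∩ ⟦that danced⟧ = {1, 3, 4, 5, 6, 7, 8, 10, 11, 12} ∩ {1, 2, 4, 5, 8, 10, 11} = {1, 4, 5, 8, 10, 11}
… ∩ ⟦across from 2⟧ = {1, 4, 5, 8, 10, 11} ∩ {1, 5, 8, 9, 10, 11, 12} = {1, 5, 8, 10, 11}
… ∩ ⟦spotted⟧ = {1, 5, 8, 10, 11} ∩ {2, 3, 4, 5, 7, 8, 9, 12} = {5, 8}
So ⟦spotted poet that danced across from 2⟧ = {5, 8}.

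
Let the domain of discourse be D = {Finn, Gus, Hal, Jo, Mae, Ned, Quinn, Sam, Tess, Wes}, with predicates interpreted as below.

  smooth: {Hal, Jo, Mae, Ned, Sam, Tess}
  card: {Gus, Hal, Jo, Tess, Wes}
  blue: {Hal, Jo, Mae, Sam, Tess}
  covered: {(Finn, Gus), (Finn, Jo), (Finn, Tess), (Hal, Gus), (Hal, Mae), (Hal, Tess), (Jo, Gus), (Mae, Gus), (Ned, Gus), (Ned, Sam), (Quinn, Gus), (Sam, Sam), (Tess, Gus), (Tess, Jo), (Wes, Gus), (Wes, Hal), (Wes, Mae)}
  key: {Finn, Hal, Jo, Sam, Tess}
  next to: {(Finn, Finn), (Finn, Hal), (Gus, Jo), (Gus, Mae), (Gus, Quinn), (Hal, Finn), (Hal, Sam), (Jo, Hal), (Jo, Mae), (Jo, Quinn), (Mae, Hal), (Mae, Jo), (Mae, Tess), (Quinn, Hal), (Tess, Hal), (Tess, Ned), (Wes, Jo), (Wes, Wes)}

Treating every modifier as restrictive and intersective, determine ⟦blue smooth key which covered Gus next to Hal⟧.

⟦which covered Gus⟧ = {x : ⟨x, Gus⟩ ∈ ⟦covered⟧} = {Finn, Hal, Jo, Mae, Ned, Quinn, Tess, Wes}
⟦next to Hal⟧ = {x : ⟨x, Hal⟩ ∈ ⟦next to⟧} = {Finn, Jo, Mae, Quinn, Tess}
⟦key⟧ = {Finn, Hal, Jo, Sam, Tess}
… ∩ ⟦which covered Gus⟧ = {Finn, Hal, Jo, Sam, Tess} ∩ {Finn, Hal, Jo, Mae, Ned, Quinn, Tess, Wes} = {Finn, Hal, Jo, Tess}
… ∩ ⟦next to Hal⟧ = {Finn, Hal, Jo, Tess} ∩ {Finn, Jo, Mae, Quinn, Tess} = {Finn, Jo, Tess}
… ∩ ⟦blue⟧ = {Finn, Jo, Tess} ∩ {Hal, Jo, Mae, Sam, Tess} = {Jo, Tess}
… ∩ ⟦smooth⟧ = {Jo, Tess} ∩ {Hal, Jo, Mae, Ned, Sam, Tess} = {Jo, Tess}
So ⟦blue smooth key which covered Gus next to Hal⟧ = {Jo, Tess}.

{Jo, Tess}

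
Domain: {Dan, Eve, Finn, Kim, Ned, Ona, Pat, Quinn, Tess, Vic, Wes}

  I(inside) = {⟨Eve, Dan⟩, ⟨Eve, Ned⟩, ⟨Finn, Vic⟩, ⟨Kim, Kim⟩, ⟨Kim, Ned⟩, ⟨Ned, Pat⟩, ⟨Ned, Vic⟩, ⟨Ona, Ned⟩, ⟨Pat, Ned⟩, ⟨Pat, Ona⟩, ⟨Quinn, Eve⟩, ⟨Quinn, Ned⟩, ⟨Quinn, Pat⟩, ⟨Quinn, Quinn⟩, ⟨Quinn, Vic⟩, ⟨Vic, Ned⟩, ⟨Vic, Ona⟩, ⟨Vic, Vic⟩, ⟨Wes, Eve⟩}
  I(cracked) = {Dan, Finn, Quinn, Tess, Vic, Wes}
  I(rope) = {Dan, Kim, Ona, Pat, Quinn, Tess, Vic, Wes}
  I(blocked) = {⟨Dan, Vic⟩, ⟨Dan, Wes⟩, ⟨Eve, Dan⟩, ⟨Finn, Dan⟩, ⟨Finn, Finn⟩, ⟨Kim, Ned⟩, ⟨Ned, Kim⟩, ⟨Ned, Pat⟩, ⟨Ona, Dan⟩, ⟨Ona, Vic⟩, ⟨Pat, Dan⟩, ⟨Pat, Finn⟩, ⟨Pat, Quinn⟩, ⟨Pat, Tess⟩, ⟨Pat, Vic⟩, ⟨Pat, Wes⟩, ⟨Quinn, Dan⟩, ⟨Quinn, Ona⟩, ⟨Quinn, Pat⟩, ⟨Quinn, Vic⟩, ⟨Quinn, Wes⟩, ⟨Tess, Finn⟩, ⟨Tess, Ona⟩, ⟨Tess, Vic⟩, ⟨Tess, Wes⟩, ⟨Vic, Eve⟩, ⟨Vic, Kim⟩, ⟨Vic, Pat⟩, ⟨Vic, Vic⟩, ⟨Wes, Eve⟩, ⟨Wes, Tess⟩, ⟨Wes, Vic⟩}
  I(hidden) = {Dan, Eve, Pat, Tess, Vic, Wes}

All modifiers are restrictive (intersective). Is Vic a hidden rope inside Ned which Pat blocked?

yes

⟦inside Ned⟧ = {x : ⟨x, Ned⟩ ∈ ⟦inside⟧} = {Eve, Kim, Ona, Pat, Quinn, Vic}
⟦which Pat blocked⟧ = {x : ⟨Pat, x⟩ ∈ ⟦blocked⟧} = {Dan, Finn, Quinn, Tess, Vic, Wes}
⟦rope⟧ = {Dan, Kim, Ona, Pat, Quinn, Tess, Vic, Wes}
… ∩ ⟦inside Ned⟧ = {Dan, Kim, Ona, Pat, Quinn, Tess, Vic, Wes} ∩ {Eve, Kim, Ona, Pat, Quinn, Vic} = {Kim, Ona, Pat, Quinn, Vic}
… ∩ ⟦which Pat blocked⟧ = {Kim, Ona, Pat, Quinn, Vic} ∩ {Dan, Finn, Quinn, Tess, Vic, Wes} = {Quinn, Vic}
… ∩ ⟦hidden⟧ = {Quinn, Vic} ∩ {Dan, Eve, Pat, Tess, Vic, Wes} = {Vic}
⟦hidden rope inside Ned which Pat blocked⟧ = {Vic}; Vic ∈ this set.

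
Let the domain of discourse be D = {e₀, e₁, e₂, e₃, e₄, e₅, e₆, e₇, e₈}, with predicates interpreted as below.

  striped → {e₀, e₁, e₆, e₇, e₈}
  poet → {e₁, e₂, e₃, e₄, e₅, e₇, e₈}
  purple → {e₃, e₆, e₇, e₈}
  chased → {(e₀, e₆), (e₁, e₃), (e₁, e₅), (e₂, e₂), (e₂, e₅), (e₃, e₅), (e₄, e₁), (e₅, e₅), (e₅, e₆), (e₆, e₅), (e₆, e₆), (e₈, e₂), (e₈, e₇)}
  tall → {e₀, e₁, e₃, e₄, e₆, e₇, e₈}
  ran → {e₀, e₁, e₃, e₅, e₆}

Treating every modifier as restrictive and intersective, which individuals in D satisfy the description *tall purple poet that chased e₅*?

{e₃}

⟦that chased e₅⟧ = {x : ⟨x, e₅⟩ ∈ ⟦chased⟧} = {e₁, e₂, e₃, e₅, e₆}
⟦poet⟧ = {e₁, e₂, e₃, e₄, e₅, e₇, e₈}
… ∩ ⟦that chased e₅⟧ = {e₁, e₂, e₃, e₄, e₅, e₇, e₈} ∩ {e₁, e₂, e₃, e₅, e₆} = {e₁, e₂, e₃, e₅}
… ∩ ⟦tall⟧ = {e₁, e₂, e₃, e₅} ∩ {e₀, e₁, e₃, e₄, e₆, e₇, e₈} = {e₁, e₃}
… ∩ ⟦purple⟧ = {e₁, e₃} ∩ {e₃, e₆, e₇, e₈} = {e₃}
So ⟦tall purple poet that chased e₅⟧ = {e₃}.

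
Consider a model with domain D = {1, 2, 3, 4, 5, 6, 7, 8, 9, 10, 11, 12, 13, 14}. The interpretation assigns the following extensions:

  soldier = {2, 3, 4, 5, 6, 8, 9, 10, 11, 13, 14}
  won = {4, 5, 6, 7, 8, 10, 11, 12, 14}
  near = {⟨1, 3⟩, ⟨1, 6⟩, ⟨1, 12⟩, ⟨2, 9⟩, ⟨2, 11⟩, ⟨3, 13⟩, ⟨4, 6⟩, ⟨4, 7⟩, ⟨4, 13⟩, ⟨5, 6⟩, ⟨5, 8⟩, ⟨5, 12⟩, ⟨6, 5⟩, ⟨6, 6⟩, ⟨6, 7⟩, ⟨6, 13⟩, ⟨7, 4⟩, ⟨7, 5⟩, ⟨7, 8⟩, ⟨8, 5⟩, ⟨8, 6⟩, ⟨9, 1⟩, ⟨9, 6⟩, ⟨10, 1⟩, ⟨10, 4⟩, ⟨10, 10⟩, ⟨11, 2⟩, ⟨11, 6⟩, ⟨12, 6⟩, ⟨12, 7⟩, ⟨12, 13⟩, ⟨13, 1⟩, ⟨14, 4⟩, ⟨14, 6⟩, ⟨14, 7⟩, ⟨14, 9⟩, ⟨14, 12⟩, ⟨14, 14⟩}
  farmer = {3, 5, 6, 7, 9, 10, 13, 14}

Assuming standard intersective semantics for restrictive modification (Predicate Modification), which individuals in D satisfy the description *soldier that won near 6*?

⟦that won⟧ = ⟦won⟧ = {4, 5, 6, 7, 8, 10, 11, 12, 14}
⟦near 6⟧ = {x : ⟨x, 6⟩ ∈ ⟦near⟧} = {1, 4, 5, 6, 8, 9, 11, 12, 14}
⟦soldier⟧ = {2, 3, 4, 5, 6, 8, 9, 10, 11, 13, 14}
… ∩ ⟦that won⟧ = {2, 3, 4, 5, 6, 8, 9, 10, 11, 13, 14} ∩ {4, 5, 6, 7, 8, 10, 11, 12, 14} = {4, 5, 6, 8, 10, 11, 14}
… ∩ ⟦near 6⟧ = {4, 5, 6, 8, 10, 11, 14} ∩ {1, 4, 5, 6, 8, 9, 11, 12, 14} = {4, 5, 6, 8, 11, 14}
So ⟦soldier that won near 6⟧ = {4, 5, 6, 8, 11, 14}.

{4, 5, 6, 8, 11, 14}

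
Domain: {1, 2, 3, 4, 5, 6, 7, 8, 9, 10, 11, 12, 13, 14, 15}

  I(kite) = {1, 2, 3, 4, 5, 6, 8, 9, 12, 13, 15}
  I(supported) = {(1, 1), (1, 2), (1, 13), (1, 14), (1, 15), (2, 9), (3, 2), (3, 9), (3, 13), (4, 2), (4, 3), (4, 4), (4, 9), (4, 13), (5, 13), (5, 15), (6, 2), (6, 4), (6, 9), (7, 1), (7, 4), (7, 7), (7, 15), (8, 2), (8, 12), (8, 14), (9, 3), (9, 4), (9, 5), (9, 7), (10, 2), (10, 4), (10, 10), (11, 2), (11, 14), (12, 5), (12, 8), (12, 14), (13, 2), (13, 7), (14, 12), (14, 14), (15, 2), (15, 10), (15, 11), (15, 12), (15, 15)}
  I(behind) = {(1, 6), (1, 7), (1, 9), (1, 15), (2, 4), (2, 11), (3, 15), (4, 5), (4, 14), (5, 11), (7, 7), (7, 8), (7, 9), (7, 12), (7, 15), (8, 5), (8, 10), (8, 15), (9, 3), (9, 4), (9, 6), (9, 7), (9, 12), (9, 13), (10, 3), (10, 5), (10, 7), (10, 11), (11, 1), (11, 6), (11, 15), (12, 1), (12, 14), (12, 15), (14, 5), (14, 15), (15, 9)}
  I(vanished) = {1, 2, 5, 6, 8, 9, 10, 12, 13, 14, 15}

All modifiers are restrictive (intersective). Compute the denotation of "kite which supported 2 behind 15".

{1, 3, 8}

⟦which supported 2⟧ = {x : ⟨x, 2⟩ ∈ ⟦supported⟧} = {1, 3, 4, 6, 8, 10, 11, 13, 15}
⟦behind 15⟧ = {x : ⟨x, 15⟩ ∈ ⟦behind⟧} = {1, 3, 7, 8, 11, 12, 14}
⟦kite⟧ = {1, 2, 3, 4, 5, 6, 8, 9, 12, 13, 15}
… ∩ ⟦which supported 2⟧ = {1, 2, 3, 4, 5, 6, 8, 9, 12, 13, 15} ∩ {1, 3, 4, 6, 8, 10, 11, 13, 15} = {1, 3, 4, 6, 8, 13, 15}
… ∩ ⟦behind 15⟧ = {1, 3, 4, 6, 8, 13, 15} ∩ {1, 3, 7, 8, 11, 12, 14} = {1, 3, 8}
So ⟦kite which supported 2 behind 15⟧ = {1, 3, 8}.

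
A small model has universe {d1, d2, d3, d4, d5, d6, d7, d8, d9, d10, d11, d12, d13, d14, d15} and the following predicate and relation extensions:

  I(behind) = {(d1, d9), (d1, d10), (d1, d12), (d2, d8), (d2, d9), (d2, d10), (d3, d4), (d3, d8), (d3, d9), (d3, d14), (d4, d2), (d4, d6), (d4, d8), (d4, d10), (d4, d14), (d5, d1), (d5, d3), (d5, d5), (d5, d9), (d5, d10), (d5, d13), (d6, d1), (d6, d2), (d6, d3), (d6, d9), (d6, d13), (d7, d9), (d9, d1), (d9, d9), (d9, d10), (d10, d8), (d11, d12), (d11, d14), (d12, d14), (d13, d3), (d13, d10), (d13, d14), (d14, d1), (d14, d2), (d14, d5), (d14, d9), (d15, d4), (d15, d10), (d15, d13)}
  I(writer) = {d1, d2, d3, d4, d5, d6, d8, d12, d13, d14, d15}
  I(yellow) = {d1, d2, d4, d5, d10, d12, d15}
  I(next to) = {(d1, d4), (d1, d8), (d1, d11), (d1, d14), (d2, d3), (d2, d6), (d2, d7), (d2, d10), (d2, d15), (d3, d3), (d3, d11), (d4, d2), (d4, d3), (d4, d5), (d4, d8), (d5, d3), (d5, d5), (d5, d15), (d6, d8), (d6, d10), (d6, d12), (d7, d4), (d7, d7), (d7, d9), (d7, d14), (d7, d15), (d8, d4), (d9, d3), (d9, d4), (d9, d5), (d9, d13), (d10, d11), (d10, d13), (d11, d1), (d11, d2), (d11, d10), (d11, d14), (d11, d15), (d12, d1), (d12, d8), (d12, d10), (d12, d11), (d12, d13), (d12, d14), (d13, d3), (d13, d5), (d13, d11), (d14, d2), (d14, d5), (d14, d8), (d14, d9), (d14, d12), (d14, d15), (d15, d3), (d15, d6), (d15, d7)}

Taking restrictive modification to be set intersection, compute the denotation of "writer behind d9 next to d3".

⟦behind d9⟧ = {x : ⟨x, d9⟩ ∈ ⟦behind⟧} = {d1, d2, d3, d5, d6, d7, d9, d14}
⟦next to d3⟧ = {x : ⟨x, d3⟩ ∈ ⟦next to⟧} = {d2, d3, d4, d5, d9, d13, d15}
⟦writer⟧ = {d1, d2, d3, d4, d5, d6, d8, d12, d13, d14, d15}
… ∩ ⟦behind d9⟧ = {d1, d2, d3, d4, d5, d6, d8, d12, d13, d14, d15} ∩ {d1, d2, d3, d5, d6, d7, d9, d14} = {d1, d2, d3, d5, d6, d14}
… ∩ ⟦next to d3⟧ = {d1, d2, d3, d5, d6, d14} ∩ {d2, d3, d4, d5, d9, d13, d15} = {d2, d3, d5}
So ⟦writer behind d9 next to d3⟧ = {d2, d3, d5}.

{d2, d3, d5}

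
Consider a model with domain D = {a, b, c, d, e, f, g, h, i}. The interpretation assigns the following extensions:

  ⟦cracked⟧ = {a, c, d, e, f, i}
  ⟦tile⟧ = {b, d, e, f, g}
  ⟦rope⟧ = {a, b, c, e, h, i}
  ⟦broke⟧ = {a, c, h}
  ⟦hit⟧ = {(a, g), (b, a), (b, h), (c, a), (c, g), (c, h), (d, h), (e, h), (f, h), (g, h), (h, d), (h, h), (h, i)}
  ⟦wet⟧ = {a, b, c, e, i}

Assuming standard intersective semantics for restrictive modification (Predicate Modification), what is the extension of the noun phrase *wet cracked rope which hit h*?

{c, e}

⟦which hit h⟧ = {x : ⟨x, h⟩ ∈ ⟦hit⟧} = {b, c, d, e, f, g, h}
⟦rope⟧ = {a, b, c, e, h, i}
… ∩ ⟦which hit h⟧ = {a, b, c, e, h, i} ∩ {b, c, d, e, f, g, h} = {b, c, e, h}
… ∩ ⟦wet⟧ = {b, c, e, h} ∩ {a, b, c, e, i} = {b, c, e}
… ∩ ⟦cracked⟧ = {b, c, e} ∩ {a, c, d, e, f, i} = {c, e}
So ⟦wet cracked rope which hit h⟧ = {c, e}.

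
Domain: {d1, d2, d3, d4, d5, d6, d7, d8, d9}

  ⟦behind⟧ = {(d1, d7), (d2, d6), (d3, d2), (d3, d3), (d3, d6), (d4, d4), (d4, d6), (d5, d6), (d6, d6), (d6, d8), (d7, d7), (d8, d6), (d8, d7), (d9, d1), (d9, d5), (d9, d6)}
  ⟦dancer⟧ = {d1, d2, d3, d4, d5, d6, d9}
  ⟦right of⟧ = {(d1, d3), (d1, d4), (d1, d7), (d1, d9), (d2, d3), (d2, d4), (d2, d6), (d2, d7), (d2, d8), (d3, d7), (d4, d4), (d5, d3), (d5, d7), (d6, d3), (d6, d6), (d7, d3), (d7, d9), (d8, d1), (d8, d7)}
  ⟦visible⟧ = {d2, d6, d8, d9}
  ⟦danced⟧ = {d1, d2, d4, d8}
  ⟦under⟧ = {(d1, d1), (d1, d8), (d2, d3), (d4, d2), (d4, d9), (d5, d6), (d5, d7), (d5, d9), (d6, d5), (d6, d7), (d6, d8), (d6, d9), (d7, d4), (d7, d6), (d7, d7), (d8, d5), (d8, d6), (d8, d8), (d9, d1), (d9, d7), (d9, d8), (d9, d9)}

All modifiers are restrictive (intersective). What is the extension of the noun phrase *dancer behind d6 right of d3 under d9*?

{d5, d6}

⟦behind d6⟧ = {x : ⟨x, d6⟩ ∈ ⟦behind⟧} = {d2, d3, d4, d5, d6, d8, d9}
⟦right of d3⟧ = {x : ⟨x, d3⟩ ∈ ⟦right of⟧} = {d1, d2, d5, d6, d7}
⟦under d9⟧ = {x : ⟨x, d9⟩ ∈ ⟦under⟧} = {d4, d5, d6, d9}
⟦dancer⟧ = {d1, d2, d3, d4, d5, d6, d9}
… ∩ ⟦behind d6⟧ = {d1, d2, d3, d4, d5, d6, d9} ∩ {d2, d3, d4, d5, d6, d8, d9} = {d2, d3, d4, d5, d6, d9}
… ∩ ⟦right of d3⟧ = {d2, d3, d4, d5, d6, d9} ∩ {d1, d2, d5, d6, d7} = {d2, d5, d6}
… ∩ ⟦under d9⟧ = {d2, d5, d6} ∩ {d4, d5, d6, d9} = {d5, d6}
So ⟦dancer behind d6 right of d3 under d9⟧ = {d5, d6}.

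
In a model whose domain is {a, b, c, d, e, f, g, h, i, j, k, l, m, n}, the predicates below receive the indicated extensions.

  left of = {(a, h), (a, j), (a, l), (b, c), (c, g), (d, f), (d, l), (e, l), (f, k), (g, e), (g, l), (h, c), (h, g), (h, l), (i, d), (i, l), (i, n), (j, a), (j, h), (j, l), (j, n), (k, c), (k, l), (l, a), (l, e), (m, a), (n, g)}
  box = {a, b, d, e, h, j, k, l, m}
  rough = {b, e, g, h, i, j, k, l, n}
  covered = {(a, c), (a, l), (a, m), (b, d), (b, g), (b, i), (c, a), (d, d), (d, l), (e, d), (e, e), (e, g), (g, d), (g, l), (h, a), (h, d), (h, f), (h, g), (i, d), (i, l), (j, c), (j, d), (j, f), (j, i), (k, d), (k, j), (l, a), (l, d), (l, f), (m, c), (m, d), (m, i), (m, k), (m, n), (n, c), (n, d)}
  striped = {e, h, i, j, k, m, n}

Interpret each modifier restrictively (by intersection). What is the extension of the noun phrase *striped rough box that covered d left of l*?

⟦that covered d⟧ = {x : ⟨x, d⟩ ∈ ⟦covered⟧} = {b, d, e, g, h, i, j, k, l, m, n}
⟦left of l⟧ = {x : ⟨x, l⟩ ∈ ⟦left of⟧} = {a, d, e, g, h, i, j, k}
⟦box⟧ = {a, b, d, e, h, j, k, l, m}
… ∩ ⟦that covered d⟧ = {a, b, d, e, h, j, k, l, m} ∩ {b, d, e, g, h, i, j, k, l, m, n} = {b, d, e, h, j, k, l, m}
… ∩ ⟦left of l⟧ = {b, d, e, h, j, k, l, m} ∩ {a, d, e, g, h, i, j, k} = {d, e, h, j, k}
… ∩ ⟦striped⟧ = {d, e, h, j, k} ∩ {e, h, i, j, k, m, n} = {e, h, j, k}
… ∩ ⟦rough⟧ = {e, h, j, k} ∩ {b, e, g, h, i, j, k, l, n} = {e, h, j, k}
So ⟦striped rough box that covered d left of l⟧ = {e, h, j, k}.

{e, h, j, k}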